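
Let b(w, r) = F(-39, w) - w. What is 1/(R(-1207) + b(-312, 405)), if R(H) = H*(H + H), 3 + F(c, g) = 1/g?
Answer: 312/909170183 ≈ 3.4317e-7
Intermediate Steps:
F(c, g) = -3 + 1/g
b(w, r) = -3 + 1/w - w (b(w, r) = (-3 + 1/w) - w = -3 + 1/w - w)
R(H) = 2*H**2 (R(H) = H*(2*H) = 2*H**2)
1/(R(-1207) + b(-312, 405)) = 1/(2*(-1207)**2 + (-3 + 1/(-312) - 1*(-312))) = 1/(2*1456849 + (-3 - 1/312 + 312)) = 1/(2913698 + 96407/312) = 1/(909170183/312) = 312/909170183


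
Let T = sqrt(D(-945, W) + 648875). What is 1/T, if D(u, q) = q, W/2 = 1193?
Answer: sqrt(651261)/651261 ≈ 0.0012391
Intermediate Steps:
W = 2386 (W = 2*1193 = 2386)
T = sqrt(651261) (T = sqrt(2386 + 648875) = sqrt(651261) ≈ 807.01)
1/T = 1/(sqrt(651261)) = sqrt(651261)/651261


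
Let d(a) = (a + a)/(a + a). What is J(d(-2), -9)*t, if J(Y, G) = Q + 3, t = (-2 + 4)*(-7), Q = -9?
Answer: 84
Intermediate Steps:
d(a) = 1 (d(a) = (2*a)/((2*a)) = (2*a)*(1/(2*a)) = 1)
t = -14 (t = 2*(-7) = -14)
J(Y, G) = -6 (J(Y, G) = -9 + 3 = -6)
J(d(-2), -9)*t = -6*(-14) = 84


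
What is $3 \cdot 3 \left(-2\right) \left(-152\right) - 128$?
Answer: $2608$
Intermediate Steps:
$3 \cdot 3 \left(-2\right) \left(-152\right) - 128 = 9 \left(-2\right) \left(-152\right) - 128 = \left(-18\right) \left(-152\right) - 128 = 2736 - 128 = 2608$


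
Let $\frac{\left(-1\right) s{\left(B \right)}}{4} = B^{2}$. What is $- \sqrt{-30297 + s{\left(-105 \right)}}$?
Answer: $- i \sqrt{74397} \approx - 272.76 i$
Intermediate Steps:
$s{\left(B \right)} = - 4 B^{2}$
$- \sqrt{-30297 + s{\left(-105 \right)}} = - \sqrt{-30297 - 4 \left(-105\right)^{2}} = - \sqrt{-30297 - 44100} = - \sqrt{-74397} = - i \sqrt{74397}$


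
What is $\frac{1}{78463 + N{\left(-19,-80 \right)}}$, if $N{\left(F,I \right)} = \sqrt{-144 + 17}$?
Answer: $\frac{78463}{6156442496} - \frac{i \sqrt{127}}{6156442496} \approx 1.2745 \cdot 10^{-5} - 1.8305 \cdot 10^{-9} i$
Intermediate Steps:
$N{\left(F,I \right)} = i \sqrt{127}$ ($N{\left(F,I \right)} = \sqrt{-127} = i \sqrt{127}$)
$\frac{1}{78463 + N{\left(-19,-80 \right)}} = \frac{1}{78463 + i \sqrt{127}}$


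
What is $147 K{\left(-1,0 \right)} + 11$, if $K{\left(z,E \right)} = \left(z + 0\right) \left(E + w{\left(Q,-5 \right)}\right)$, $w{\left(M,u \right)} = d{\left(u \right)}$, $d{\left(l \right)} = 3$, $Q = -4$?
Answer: $-430$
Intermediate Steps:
$w{\left(M,u \right)} = 3$
$K{\left(z,E \right)} = z \left(3 + E\right)$ ($K{\left(z,E \right)} = \left(z + 0\right) \left(E + 3\right) = z \left(3 + E\right)$)
$147 K{\left(-1,0 \right)} + 11 = 147 \left(- (3 + 0)\right) + 11 = 147 \left(\left(-1\right) 3\right) + 11 = 147 \left(-3\right) + 11 = -441 + 11 = -430$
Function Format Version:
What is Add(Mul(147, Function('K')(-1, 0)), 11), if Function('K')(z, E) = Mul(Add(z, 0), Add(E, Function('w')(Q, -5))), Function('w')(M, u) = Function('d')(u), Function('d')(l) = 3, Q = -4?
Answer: -430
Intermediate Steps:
Function('w')(M, u) = 3
Function('K')(z, E) = Mul(z, Add(3, E)) (Function('K')(z, E) = Mul(Add(z, 0), Add(E, 3)) = Mul(z, Add(3, E)))
Add(Mul(147, Function('K')(-1, 0)), 11) = Add(Mul(147, Mul(-1, Add(3, 0))), 11) = Add(Mul(147, Mul(-1, 3)), 11) = Add(Mul(147, -3), 11) = Add(-441, 11) = -430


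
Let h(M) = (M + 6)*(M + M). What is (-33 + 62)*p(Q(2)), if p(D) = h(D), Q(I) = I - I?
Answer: 0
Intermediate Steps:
Q(I) = 0
h(M) = 2*M*(6 + M) (h(M) = (6 + M)*(2*M) = 2*M*(6 + M))
p(D) = 2*D*(6 + D)
(-33 + 62)*p(Q(2)) = (-33 + 62)*(2*0*(6 + 0)) = 29*(2*0*6) = 29*0 = 0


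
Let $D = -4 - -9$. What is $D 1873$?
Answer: $9365$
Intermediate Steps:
$D = 5$ ($D = -4 + 9 = 5$)
$D 1873 = 5 \cdot 1873 = 9365$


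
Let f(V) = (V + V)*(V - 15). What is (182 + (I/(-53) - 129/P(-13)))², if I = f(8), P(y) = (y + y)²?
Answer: 43422445964041/1283645584 ≈ 33827.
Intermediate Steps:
f(V) = 2*V*(-15 + V) (f(V) = (2*V)*(-15 + V) = 2*V*(-15 + V))
P(y) = 4*y² (P(y) = (2*y)² = 4*y²)
I = -112 (I = 2*8*(-15 + 8) = 2*8*(-7) = -112)
(182 + (I/(-53) - 129/P(-13)))² = (182 + (-112/(-53) - 129/(4*(-13)²)))² = (182 + (-112*(-1/53) - 129/(4*169)))² = (182 + (112/53 - 129/676))² = (182 + 68875/35828)² = (6589571/35828)² = 43422445964041/1283645584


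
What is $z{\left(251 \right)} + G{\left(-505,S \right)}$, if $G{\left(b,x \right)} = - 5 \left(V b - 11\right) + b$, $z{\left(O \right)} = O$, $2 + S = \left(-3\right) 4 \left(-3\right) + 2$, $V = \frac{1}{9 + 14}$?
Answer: $- \frac{2052}{23} \approx -89.217$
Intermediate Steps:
$V = \frac{1}{23} \approx 0.043478$
$S = 36$ ($S = -2 + \left(\left(-3\right) 4 \left(-3\right) + 2\right) = -2 + \left(\left(-12\right) \left(-3\right) + 2\right) = -2 + \left(36 + 2\right) = -2 + 38 = 36$)
$G{\left(b,x \right)} = 55 + \frac{18 b}{23}$ ($G{\left(b,x \right)} = - 5 \left(\frac{b}{23} - 11\right) + b = - 5 \left(-11 + \frac{b}{23}\right) + b = \left(55 - \frac{5 b}{23}\right) + b = 55 + \frac{18 b}{23}$)
$z{\left(251 \right)} + G{\left(-505,S \right)} = 251 + \left(55 + \frac{18}{23} \left(-505\right)\right) = 251 + \left(55 - \frac{9090}{23}\right) = 251 - \frac{7825}{23} = - \frac{2052}{23}$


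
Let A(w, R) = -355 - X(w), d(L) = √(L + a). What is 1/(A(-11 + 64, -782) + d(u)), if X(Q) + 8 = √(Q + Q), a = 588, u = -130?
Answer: -1/(347 + √106 - √458) ≈ -0.0029771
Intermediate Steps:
d(L) = √(588 + L) (d(L) = √(L + 588) = √(588 + L))
X(Q) = -8 + √2*√Q (X(Q) = -8 + √(Q + Q) = -8 + √(2*Q) = -8 + √2*√Q)
A(w, R) = -347 - √2*√w (A(w, R) = -355 - (-8 + √2*√w) = -355 + (8 - √2*√w) = -347 - √2*√w)
1/(A(-11 + 64, -782) + d(u)) = 1/((-347 - √2*√(-11 + 64)) + √(588 - 130)) = 1/((-347 - √2*√53) + √458) = 1/((-347 - √106) + √458) = 1/(-347 + √458 - √106)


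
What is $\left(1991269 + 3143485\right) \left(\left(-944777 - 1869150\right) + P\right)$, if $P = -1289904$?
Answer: $-21072162642574$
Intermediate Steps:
$\left(1991269 + 3143485\right) \left(\left(-944777 - 1869150\right) + P\right) = \left(1991269 + 3143485\right) \left(\left(-944777 - 1869150\right) - 1289904\right) = 5134754 \left(-2813927 - 1289904\right) = 5134754 \left(-4103831\right) = -21072162642574$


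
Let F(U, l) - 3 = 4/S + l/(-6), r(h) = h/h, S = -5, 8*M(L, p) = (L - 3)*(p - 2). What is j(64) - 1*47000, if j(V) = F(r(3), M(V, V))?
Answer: -5649191/120 ≈ -47077.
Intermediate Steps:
M(L, p) = (-3 + L)*(-2 + p)/8 (M(L, p) = ((L - 3)*(p - 2))/8 = ((-3 + L)*(-2 + p))/8 = (-3 + L)*(-2 + p)/8)
r(h) = 1
F(U, l) = 11/5 - l/6 (F(U, l) = 3 + (4/(-5) + l/(-6)) = 3 + (4*(-⅕) + l*(-⅙)) = 3 + (-⅘ - l/6) = 11/5 - l/6)
j(V) = 83/40 - V²/48 + 5*V/48 (j(V) = 11/5 - (¾ - 3*V/8 - V/4 + V*V/8)/6 = 11/5 - (¾ - 3*V/8 - V/4 + V²/8)/6 = 11/5 - (¾ - 5*V/8 + V²/8)/6 = 11/5 + (-⅛ - V²/48 + 5*V/48) = 83/40 - V²/48 + 5*V/48)
j(64) - 1*47000 = (83/40 - 1/48*64² + (5/48)*64) - 1*47000 = (83/40 - 1/48*4096 + 20/3) - 47000 = (83/40 - 256/3 + 20/3) - 47000 = -9191/120 - 47000 = -5649191/120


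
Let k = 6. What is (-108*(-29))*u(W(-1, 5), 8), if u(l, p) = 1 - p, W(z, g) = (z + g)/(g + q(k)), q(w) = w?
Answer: -21924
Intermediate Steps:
W(z, g) = (g + z)/(6 + g) (W(z, g) = (z + g)/(g + 6) = (g + z)/(6 + g))
(-108*(-29))*u(W(-1, 5), 8) = (-108*(-29))*(1 - 1*8) = 3132*(1 - 8) = 3132*(-7) = -21924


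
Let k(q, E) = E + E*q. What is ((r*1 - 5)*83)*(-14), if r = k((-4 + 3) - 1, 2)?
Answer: 8134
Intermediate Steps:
r = -2 (r = 2*(1 + ((-4 + 3) - 1)) = 2*(1 + (-1 - 1)) = 2*(1 - 2) = 2*(-1) = -2)
((r*1 - 5)*83)*(-14) = ((-2*1 - 5)*83)*(-14) = ((-2 - 5)*83)*(-14) = -7*83*(-14) = -581*(-14) = 8134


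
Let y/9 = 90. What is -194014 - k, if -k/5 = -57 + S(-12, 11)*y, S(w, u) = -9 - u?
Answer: -275299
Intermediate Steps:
y = 810 (y = 9*90 = 810)
k = 81285 (k = -5*(-57 + (-9 - 1*11)*810) = -5*(-57 + (-9 - 11)*810) = -5*(-57 - 20*810) = -5*(-57 - 16200) = -5*(-16257) = 81285)
-194014 - k = -194014 - 1*81285 = -194014 - 81285 = -275299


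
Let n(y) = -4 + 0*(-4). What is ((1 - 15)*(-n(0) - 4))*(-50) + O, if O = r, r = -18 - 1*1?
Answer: -19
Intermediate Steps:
n(y) = -4 (n(y) = -4 + 0 = -4)
r = -19 (r = -18 - 1 = -19)
O = -19
((1 - 15)*(-n(0) - 4))*(-50) + O = ((1 - 15)*(-1*(-4) - 4))*(-50) - 19 = -14*(4 - 4)*(-50) - 19 = -14*0*(-50) - 19 = 0*(-50) - 19 = 0 - 19 = -19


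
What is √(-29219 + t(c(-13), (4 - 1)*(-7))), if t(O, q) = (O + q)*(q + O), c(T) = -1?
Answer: I*√28735 ≈ 169.51*I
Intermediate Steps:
t(O, q) = (O + q)² (t(O, q) = (O + q)*(O + q) = (O + q)²)
√(-29219 + t(c(-13), (4 - 1)*(-7))) = √(-29219 + (-1 + (4 - 1)*(-7))²) = √(-29219 + (-1 + 3*(-7))²) = √(-29219 + (-1 - 21)²) = √(-29219 + (-22)²) = √(-29219 + 484) = √(-28735) = I*√28735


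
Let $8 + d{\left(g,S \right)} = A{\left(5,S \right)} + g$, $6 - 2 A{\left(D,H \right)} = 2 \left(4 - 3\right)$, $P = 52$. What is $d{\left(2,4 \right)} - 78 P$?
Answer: $-4060$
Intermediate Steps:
$A{\left(D,H \right)} = 2$ ($A{\left(D,H \right)} = 3 - \frac{2 \left(4 - 3\right)}{2} = 3 - \frac{2 \cdot 1}{2} = 3 - 1 = 2$)
$d{\left(g,S \right)} = -6 + g$ ($d{\left(g,S \right)} = -8 + \left(2 + g\right) = -6 + g$)
$d{\left(2,4 \right)} - 78 P = \left(-6 + 2\right) - 4056 = -4 - 4056 = -4060$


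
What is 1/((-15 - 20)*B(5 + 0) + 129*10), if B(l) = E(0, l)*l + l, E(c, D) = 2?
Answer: 1/765 ≈ 0.0013072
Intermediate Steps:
B(l) = 3*l (B(l) = 2*l + l = 3*l)
1/((-15 - 20)*B(5 + 0) + 129*10) = 1/((-15 - 20)*(3*(5 + 0)) + 129*10) = 1/(-105*5 + 1290) = 1/(-35*15 + 1290) = 1/(-525 + 1290) = 1/765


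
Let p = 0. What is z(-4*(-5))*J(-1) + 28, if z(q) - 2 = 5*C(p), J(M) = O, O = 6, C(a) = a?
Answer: 40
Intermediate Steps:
J(M) = 6
z(q) = 2 (z(q) = 2 + 5*0 = 2 + 0 = 2)
z(-4*(-5))*J(-1) + 28 = 2*6 + 28 = 12 + 28 = 40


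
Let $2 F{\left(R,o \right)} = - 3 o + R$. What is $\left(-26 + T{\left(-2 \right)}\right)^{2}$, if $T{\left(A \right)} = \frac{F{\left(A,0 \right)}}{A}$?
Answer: $\frac{2601}{4} \approx 650.25$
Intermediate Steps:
$F{\left(R,o \right)} = \frac{R}{2} - \frac{3 o}{2}$ ($F{\left(R,o \right)} = \frac{- 3 o + R}{2} = \frac{R - 3 o}{2} = \frac{R}{2} - \frac{3 o}{2}$)
$T{\left(A \right)} = \frac{1}{2}$ ($T{\left(A \right)} = \frac{\frac{A}{2} - 0}{A} = \frac{\frac{A}{2} + 0}{A} = \frac{\frac{1}{2} A}{A} = \frac{1}{2}$)
$\left(-26 + T{\left(-2 \right)}\right)^{2} = \left(-26 + \frac{1}{2}\right)^{2} = \left(- \frac{51}{2}\right)^{2} = \frac{2601}{4}$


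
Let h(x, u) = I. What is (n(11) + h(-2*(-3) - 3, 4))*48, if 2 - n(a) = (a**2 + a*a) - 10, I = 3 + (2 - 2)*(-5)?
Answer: -10896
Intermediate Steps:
I = 3 (I = 3 + 0*(-5) = 3 + 0 = 3)
h(x, u) = 3
n(a) = 12 - 2*a**2 (n(a) = 2 - ((a**2 + a*a) - 10) = 2 - ((a**2 + a**2) - 10) = 2 - (2*a**2 - 10) = 2 - (-10 + 2*a**2) = 2 + (10 - 2*a**2) = 12 - 2*a**2)
(n(11) + h(-2*(-3) - 3, 4))*48 = ((12 - 2*11**2) + 3)*48 = ((12 - 2*121) + 3)*48 = ((12 - 242) + 3)*48 = (-230 + 3)*48 = -227*48 = -10896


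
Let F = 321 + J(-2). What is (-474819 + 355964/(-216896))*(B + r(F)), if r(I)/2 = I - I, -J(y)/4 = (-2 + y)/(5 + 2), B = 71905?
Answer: -1851314626111535/54224 ≈ -3.4142e+10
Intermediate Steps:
J(y) = 8/7 - 4*y/7 (J(y) = -4*(-2 + y)/(5 + 2) = -4*(-2 + y)/7 = -4*(-2/7 + y/7) = 8/7 - 4*y/7)
F = 2263/7 (F = 321 + (8/7 - 4/7*(-2)) = 321 + (8/7 + 8/7) = 321 + 16/7 = 2263/7 ≈ 323.29)
r(I) = 0 (r(I) = 2*(I - I) = 2*0 = 0)
(-474819 + 355964/(-216896))*(B + r(F)) = (-474819 + 355964/(-216896))*(71905 + 0) = (-474819 + 355964*(-1/216896))*71905 = (-474819 - 88991/54224)*71905 = -25746674447/54224*71905 = -1851314626111535/54224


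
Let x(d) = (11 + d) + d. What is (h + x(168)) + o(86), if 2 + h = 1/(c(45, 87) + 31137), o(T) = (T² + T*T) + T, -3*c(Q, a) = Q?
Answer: 473770207/31122 ≈ 15223.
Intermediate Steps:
c(Q, a) = -Q/3
x(d) = 11 + 2*d
o(T) = T + 2*T² (o(T) = (T² + T²) + T = 2*T² + T = T + 2*T²)
h = -62243/31122 (h = -2 + 1/(-⅓*45 + 31137) = -2 + 1/(-15 + 31137) = -2 + 1/31122 = -62243/31122 ≈ -2.0000)
(h + x(168)) + o(86) = (-62243/31122 + (11 + 2*168)) + 86*(1 + 2*86) = (-62243/31122 + (11 + 336)) + 86*(1 + 172) = (-62243/31122 + 347) + 86*173 = 10737091/31122 + 14878 = 473770207/31122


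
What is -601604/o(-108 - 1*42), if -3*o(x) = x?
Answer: -300802/25 ≈ -12032.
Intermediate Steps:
o(x) = -x/3
-601604/o(-108 - 1*42) = -601604*(-3/(-108 - 1*42)) = -601604*(-3/(-108 - 42)) = -601604/((-1/3*(-150))) = -601604/50 = -601604*1/50 = -300802/25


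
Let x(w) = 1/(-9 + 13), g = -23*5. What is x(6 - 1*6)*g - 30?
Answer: -235/4 ≈ -58.750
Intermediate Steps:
g = -115
x(w) = ¼ (x(w) = 1/4 = ¼)
x(6 - 1*6)*g - 30 = (¼)*(-115) - 30 = -115/4 - 30 = -235/4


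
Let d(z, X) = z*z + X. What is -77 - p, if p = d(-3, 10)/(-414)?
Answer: -31859/414 ≈ -76.954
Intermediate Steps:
d(z, X) = X + z² (d(z, X) = z² + X = X + z²)
p = -19/414 (p = (10 + (-3)²)/(-414) = (10 + 9)*(-1/414) = 19*(-1/414) = -19/414 ≈ -0.045894)
-77 - p = -77 - 1*(-19/414) = -77 + 19/414 = -31859/414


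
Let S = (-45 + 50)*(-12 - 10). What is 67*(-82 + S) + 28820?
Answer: 15956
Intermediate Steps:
S = -110 (S = 5*(-22) = -110)
67*(-82 + S) + 28820 = 67*(-82 - 110) + 28820 = 67*(-192) + 28820 = -12864 + 28820 = 15956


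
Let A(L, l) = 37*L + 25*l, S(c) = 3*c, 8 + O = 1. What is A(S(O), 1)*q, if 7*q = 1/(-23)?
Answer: 752/161 ≈ 4.6708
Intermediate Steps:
O = -7 (O = -8 + 1 = -7)
A(L, l) = 25*l + 37*L
q = -1/161 (q = (⅐)/(-23) = (⅐)*(-1/23) = -1/161 ≈ -0.0062112)
A(S(O), 1)*q = (25*1 + 37*(3*(-7)))*(-1/161) = (25 + 37*(-21))*(-1/161) = (25 - 777)*(-1/161) = -752*(-1/161) = 752/161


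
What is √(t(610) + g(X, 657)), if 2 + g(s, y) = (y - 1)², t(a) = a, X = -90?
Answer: 268*√6 ≈ 656.46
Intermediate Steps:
g(s, y) = -2 + (-1 + y)² (g(s, y) = -2 + (y - 1)² = -2 + (-1 + y)²)
√(t(610) + g(X, 657)) = √(610 + (-2 + (-1 + 657)²)) = √(610 + (-2 + 656²)) = √(610 + (-2 + 430336)) = √(610 + 430334) = √430944 = 268*√6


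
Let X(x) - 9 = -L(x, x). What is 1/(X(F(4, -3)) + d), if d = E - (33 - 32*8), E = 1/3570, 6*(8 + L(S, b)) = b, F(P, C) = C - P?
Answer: 1785/430483 ≈ 0.0041465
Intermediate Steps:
L(S, b) = -8 + b/6
E = 1/3570 ≈ 0.00028011
d = 796111/3570 (d = 1/3570 - (33 - 32*8) = 1/3570 - (33 - 256) = 1/3570 - 1*(-223) = 1/3570 + 223 = 796111/3570 ≈ 223.00)
X(x) = 17 - x/6 (X(x) = 9 - (-8 + x/6) = 9 + (8 - x/6) = 17 - x/6)
1/(X(F(4, -3)) + d) = 1/((17 - (-3 - 1*4)/6) + 796111/3570) = 1/((17 - (-3 - 4)/6) + 796111/3570) = 1/((17 - ⅙*(-7)) + 796111/3570) = 1/((17 + 7/6) + 796111/3570) = 1/(109/6 + 796111/3570) = 1/(430483/1785) = 1785/430483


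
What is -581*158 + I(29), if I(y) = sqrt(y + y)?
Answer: -91798 + sqrt(58) ≈ -91790.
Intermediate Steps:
I(y) = sqrt(2)*sqrt(y) (I(y) = sqrt(2*y) = sqrt(2)*sqrt(y))
-581*158 + I(29) = -581*158 + sqrt(2)*sqrt(29) = -91798 + sqrt(58)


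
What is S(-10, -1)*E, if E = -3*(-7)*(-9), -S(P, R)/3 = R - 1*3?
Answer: -2268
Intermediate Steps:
S(P, R) = 9 - 3*R (S(P, R) = -3*(R - 1*3) = -3*(R - 3) = -3*(-3 + R) = 9 - 3*R)
E = -189 (E = 21*(-9) = -189)
S(-10, -1)*E = (9 - 3*(-1))*(-189) = (9 + 3)*(-189) = 12*(-189) = -2268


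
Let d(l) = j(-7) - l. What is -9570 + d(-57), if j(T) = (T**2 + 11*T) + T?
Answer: -9548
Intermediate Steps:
j(T) = T**2 + 12*T
d(l) = -35 - l (d(l) = -7*(12 - 7) - l = -7*5 - l = -35 - l)
-9570 + d(-57) = -9570 + (-35 - 1*(-57)) = -9570 + (-35 + 57) = -9570 + 22 = -9548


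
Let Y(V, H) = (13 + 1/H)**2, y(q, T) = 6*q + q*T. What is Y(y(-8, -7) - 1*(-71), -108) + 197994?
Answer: 2311370425/11664 ≈ 1.9816e+5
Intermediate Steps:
y(q, T) = 6*q + T*q
Y(V, H) = (13 + 1/H)**2
Y(y(-8, -7) - 1*(-71), -108) + 197994 = (1 + 13*(-108))**2/(-108)**2 + 197994 = (1 - 1404)**2/11664 + 197994 = (1/11664)*(-1403)**2 + 197994 = (1/11664)*1968409 + 197994 = 1968409/11664 + 197994 = 2311370425/11664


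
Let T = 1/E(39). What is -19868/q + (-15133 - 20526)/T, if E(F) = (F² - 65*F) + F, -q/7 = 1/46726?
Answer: 1171724843/7 ≈ 1.6739e+8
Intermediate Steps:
q = -7/46726 ≈ -0.00014981
E(F) = F² - 64*F
T = -1/975 (T = 1/(39*(-64 + 39)) = 1/(39*(-25)) = 1/(-975) = -1/975 ≈ -0.0010256)
-19868/q + (-15133 - 20526)/T = -19868/(-7/46726) + (-15133 - 20526)/(-1/975) = -19868*(-46726/7) - 35659*(-975) = 928352168/7 + 34767525 = 1171724843/7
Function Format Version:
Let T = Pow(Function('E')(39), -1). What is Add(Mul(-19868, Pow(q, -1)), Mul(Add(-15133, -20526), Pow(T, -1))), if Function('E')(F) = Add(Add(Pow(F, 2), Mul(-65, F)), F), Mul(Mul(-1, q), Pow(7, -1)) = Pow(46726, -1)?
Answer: Rational(1171724843, 7) ≈ 1.6739e+8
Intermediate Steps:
q = Rational(-7, 46726) (q = Mul(-7, Pow(46726, -1)) = Mul(-7, Rational(1, 46726)) = Rational(-7, 46726) ≈ -0.00014981)
Function('E')(F) = Add(Pow(F, 2), Mul(-64, F))
T = Rational(-1, 975) (T = Pow(Mul(39, Add(-64, 39)), -1) = Pow(Mul(39, -25), -1) = Pow(-975, -1) = Rational(-1, 975) ≈ -0.0010256)
Add(Mul(-19868, Pow(q, -1)), Mul(Add(-15133, -20526), Pow(T, -1))) = Add(Mul(-19868, Pow(Rational(-7, 46726), -1)), Mul(Add(-15133, -20526), Pow(Rational(-1, 975), -1))) = Add(Mul(-19868, Rational(-46726, 7)), Mul(-35659, -975)) = Add(Rational(928352168, 7), 34767525) = Rational(1171724843, 7)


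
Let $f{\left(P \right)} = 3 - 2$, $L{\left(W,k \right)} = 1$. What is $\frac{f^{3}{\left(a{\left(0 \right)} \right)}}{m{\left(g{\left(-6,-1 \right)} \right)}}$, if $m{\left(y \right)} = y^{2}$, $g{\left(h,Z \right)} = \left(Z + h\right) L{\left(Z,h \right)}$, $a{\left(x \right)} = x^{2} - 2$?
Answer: $\frac{1}{49} \approx 0.020408$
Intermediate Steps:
$a{\left(x \right)} = -2 + x^{2}$
$g{\left(h,Z \right)} = Z + h$ ($g{\left(h,Z \right)} = \left(Z + h\right) 1 = Z + h$)
$f{\left(P \right)} = 1$
$\frac{f^{3}{\left(a{\left(0 \right)} \right)}}{m{\left(g{\left(-6,-1 \right)} \right)}} = \frac{1^{3}}{\left(-1 - 6\right)^{2}} = 1 \frac{1}{\left(-7\right)^{2}} = 1 \cdot \frac{1}{49} = \frac{1}{49}$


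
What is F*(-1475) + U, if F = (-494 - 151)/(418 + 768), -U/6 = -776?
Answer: 6473391/1186 ≈ 5458.2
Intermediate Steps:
U = 4656 (U = -6*(-776) = 4656)
F = -645/1186 ≈ -0.54385
F*(-1475) + U = -645/1186*(-1475) + 4656 = 951375/1186 + 4656 = 6473391/1186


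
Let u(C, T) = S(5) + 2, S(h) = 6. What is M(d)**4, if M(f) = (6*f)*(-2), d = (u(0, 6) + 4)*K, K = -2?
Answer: 6879707136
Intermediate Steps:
u(C, T) = 8 (u(C, T) = 6 + 2 = 8)
d = -24 (d = (8 + 4)*(-2) = 12*(-2) = -24)
M(f) = -12*f
M(d)**4 = (-12*(-24))**4 = 288**4 = 6879707136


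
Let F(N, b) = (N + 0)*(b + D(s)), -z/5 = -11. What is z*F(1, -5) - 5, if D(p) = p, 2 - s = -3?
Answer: -5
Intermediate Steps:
s = 5 (s = 2 - 1*(-3) = 2 + 3 = 5)
z = 55 (z = -5*(-11) = 55)
F(N, b) = N*(5 + b) (F(N, b) = (N + 0)*(b + 5) = N*(5 + b))
z*F(1, -5) - 5 = 55*(1*(5 - 5)) - 5 = 55*(1*0) - 5 = 55*0 - 5 = 0 - 5 = -5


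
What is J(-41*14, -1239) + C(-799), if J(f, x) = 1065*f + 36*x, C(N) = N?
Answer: -656713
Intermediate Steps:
J(f, x) = 36*x + 1065*f
J(-41*14, -1239) + C(-799) = (36*(-1239) + 1065*(-41*14)) - 799 = (-44604 + 1065*(-574)) - 799 = (-44604 - 611310) - 799 = -655914 - 799 = -656713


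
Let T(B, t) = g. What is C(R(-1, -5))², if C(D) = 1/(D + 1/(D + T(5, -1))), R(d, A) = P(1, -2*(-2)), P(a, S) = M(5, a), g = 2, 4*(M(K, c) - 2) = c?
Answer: 4624/28561 ≈ 0.16190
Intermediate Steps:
M(K, c) = 2 + c/4
T(B, t) = 2
P(a, S) = 2 + a/4
R(d, A) = 9/4 (R(d, A) = 2 + (¼)*1 = 2 + ¼ = 9/4)
C(D) = 1/(D + 1/(2 + D)) (C(D) = 1/(D + 1/(D + 2)) = 1/(D + 1/(2 + D)))
C(R(-1, -5))² = ((2 + 9/4)/(1 + (9/4)² + 2*(9/4)))² = ((17/4)/(1 + 81/16 + 9/2))² = ((17/4)/(169/16))² = ((16/169)*(17/4))² = (68/169)² = 4624/28561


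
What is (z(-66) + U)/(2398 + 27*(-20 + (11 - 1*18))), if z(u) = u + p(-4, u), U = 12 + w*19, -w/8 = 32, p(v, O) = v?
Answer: -4922/1669 ≈ -2.9491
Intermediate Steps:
w = -256 (w = -8*32 = -256)
U = -4852 (U = 12 - 256*19 = 12 - 4864 = -4852)
z(u) = -4 + u (z(u) = u - 4 = -4 + u)
(z(-66) + U)/(2398 + 27*(-20 + (11 - 1*18))) = ((-4 - 66) - 4852)/(2398 + 27*(-20 + (11 - 1*18))) = (-70 - 4852)/(2398 + 27*(-20 + (11 - 18))) = -4922/(2398 + 27*(-20 - 7)) = -4922/(2398 + 27*(-27)) = -4922/(2398 - 729) = -4922/1669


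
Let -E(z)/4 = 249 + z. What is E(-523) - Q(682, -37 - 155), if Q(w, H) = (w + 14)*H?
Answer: 134728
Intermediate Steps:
E(z) = -996 - 4*z (E(z) = -4*(249 + z) = -996 - 4*z)
Q(w, H) = H*(14 + w) (Q(w, H) = (14 + w)*H = H*(14 + w))
E(-523) - Q(682, -37 - 155) = (-996 - 4*(-523)) - (-37 - 155)*(14 + 682) = (-996 + 2092) - (-192)*696 = 1096 - 1*(-133632) = 1096 + 133632 = 134728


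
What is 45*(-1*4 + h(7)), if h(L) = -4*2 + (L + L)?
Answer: 90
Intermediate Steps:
h(L) = -8 + 2*L
45*(-1*4 + h(7)) = 45*(-1*4 + (-8 + 2*7)) = 45*(-4 + (-8 + 14)) = 45*(-4 + 6) = 45*2 = 90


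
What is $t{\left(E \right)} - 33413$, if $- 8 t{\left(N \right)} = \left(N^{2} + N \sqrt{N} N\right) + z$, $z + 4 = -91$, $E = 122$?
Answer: $- \frac{282093}{8} - \frac{3721 \sqrt{122}}{2} \approx -55812.0$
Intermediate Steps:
$z = -95$ ($z = -4 - 91 = -95$)
$t{\left(N \right)} = \frac{95}{8} - \frac{N^{2}}{8} - \frac{N^{\frac{5}{2}}}{8}$ ($t{\left(N \right)} = - \frac{\left(N^{2} + N \sqrt{N} N\right) - 95}{8} = - \frac{\left(N^{2} + N^{\frac{3}{2}} N\right) - 95}{8} = - \frac{\left(N^{2} + N^{\frac{5}{2}}\right) - 95}{8} = - \frac{-95 + N^{2} + N^{\frac{5}{2}}}{8} = \frac{95}{8} - \frac{N^{2}}{8} - \frac{N^{\frac{5}{2}}}{8}$)
$t{\left(E \right)} - 33413 = \left(\frac{95}{8} - \frac{122^{2}}{8} - \frac{122^{\frac{5}{2}}}{8}\right) - 33413 = \left(\frac{95}{8} - \frac{3721}{2} - \frac{14884 \sqrt{122}}{8}\right) - 33413 = \left(\frac{95}{8} - \frac{3721}{2} - \frac{3721 \sqrt{122}}{2}\right) - 33413 = \left(- \frac{14789}{8} - \frac{3721 \sqrt{122}}{2}\right) - 33413 = - \frac{282093}{8} - \frac{3721 \sqrt{122}}{2}$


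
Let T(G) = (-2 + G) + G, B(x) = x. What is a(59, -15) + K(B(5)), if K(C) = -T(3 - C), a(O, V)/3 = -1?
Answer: 3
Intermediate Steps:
a(O, V) = -3 (a(O, V) = 3*(-1) = -3)
T(G) = -2 + 2*G
K(C) = -4 + 2*C (K(C) = -(-2 + 2*(3 - C)) = -(-2 + (6 - 2*C)) = -(4 - 2*C) = -4 + 2*C)
a(59, -15) + K(B(5)) = -3 + (-4 + 2*5) = -3 + (-4 + 10) = -3 + 6 = 3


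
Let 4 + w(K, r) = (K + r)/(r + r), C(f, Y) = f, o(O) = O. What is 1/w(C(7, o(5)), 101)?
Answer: -101/350 ≈ -0.28857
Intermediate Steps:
w(K, r) = -4 + (K + r)/(2*r) (w(K, r) = -4 + (K + r)/(r + r) = -4 + (K + r)/((2*r)) = -4 + (K + r)*(1/(2*r)) = -4 + (K + r)/(2*r))
1/w(C(7, o(5)), 101) = 1/((½)*(7 - 7*101)/101) = 1/((½)*(1/101)*(7 - 707)) = 1/((½)*(1/101)*(-700)) = 1/(-350/101) = -101/350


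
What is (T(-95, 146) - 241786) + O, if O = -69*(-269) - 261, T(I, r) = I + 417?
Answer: -223164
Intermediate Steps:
T(I, r) = 417 + I
O = 18300 (O = 18561 - 261 = 18300)
(T(-95, 146) - 241786) + O = ((417 - 95) - 241786) + 18300 = (322 - 241786) + 18300 = -241464 + 18300 = -223164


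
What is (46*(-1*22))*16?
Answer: -16192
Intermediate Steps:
(46*(-1*22))*16 = (46*(-22))*16 = -1012*16 = -16192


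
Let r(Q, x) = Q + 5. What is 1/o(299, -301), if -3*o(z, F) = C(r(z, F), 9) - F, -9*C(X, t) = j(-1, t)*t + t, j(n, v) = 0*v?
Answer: -1/100 ≈ -0.010000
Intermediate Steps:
r(Q, x) = 5 + Q
j(n, v) = 0
C(X, t) = -t/9 (C(X, t) = -(0*t + t)/9 = -(0 + t)/9 = -t/9)
o(z, F) = ⅓ + F/3 (o(z, F) = -(-⅑*9 - F)/3 = -(-1 - F)/3 = ⅓ + F/3)
1/o(299, -301) = 1/(⅓ + (⅓)*(-301)) = 1/(⅓ - 301/3) = 1/(-100) = -1/100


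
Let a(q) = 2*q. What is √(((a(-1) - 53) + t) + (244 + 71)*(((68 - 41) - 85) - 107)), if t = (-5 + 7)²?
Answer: I*√52026 ≈ 228.09*I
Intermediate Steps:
t = 4 (t = 2² = 4)
√(((a(-1) - 53) + t) + (244 + 71)*(((68 - 41) - 85) - 107)) = √(((2*(-1) - 53) + 4) + (244 + 71)*(((68 - 41) - 85) - 107)) = √(((-2 - 53) + 4) + 315*((27 - 85) - 107)) = √((-55 + 4) + 315*(-58 - 107)) = √(-51 + 315*(-165)) = √(-51 - 51975) = √(-52026) = I*√52026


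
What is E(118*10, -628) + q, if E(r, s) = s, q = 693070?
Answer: 692442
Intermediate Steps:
E(118*10, -628) + q = -628 + 693070 = 692442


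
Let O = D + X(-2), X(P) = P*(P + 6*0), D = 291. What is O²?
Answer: 87025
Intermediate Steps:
X(P) = P² (X(P) = P*(P + 0) = P*P = P²)
O = 295 (O = 291 + (-2)² = 291 + 4 = 295)
O² = 295² = 87025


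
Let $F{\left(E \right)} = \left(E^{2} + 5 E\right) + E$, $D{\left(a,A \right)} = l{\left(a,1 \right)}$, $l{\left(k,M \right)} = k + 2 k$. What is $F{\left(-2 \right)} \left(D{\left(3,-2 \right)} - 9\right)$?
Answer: $0$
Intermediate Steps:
$l{\left(k,M \right)} = 3 k$
$D{\left(a,A \right)} = 3 a$
$F{\left(E \right)} = E^{2} + 6 E$
$F{\left(-2 \right)} \left(D{\left(3,-2 \right)} - 9\right) = - 2 \left(6 - 2\right) \left(3 \cdot 3 - 9\right) = \left(-2\right) 4 \left(9 - 9\right) = \left(-8\right) 0 = 0$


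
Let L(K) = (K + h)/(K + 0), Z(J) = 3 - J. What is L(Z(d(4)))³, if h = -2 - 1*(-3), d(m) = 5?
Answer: ⅛ ≈ 0.12500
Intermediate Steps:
h = 1 (h = -2 + 3 = 1)
L(K) = (1 + K)/K (L(K) = (K + 1)/(K + 0) = (1 + K)/K)
L(Z(d(4)))³ = ((1 + (3 - 1*5))/(3 - 1*5))³ = ((1 + (3 - 5))/(3 - 5))³ = ((1 - 2)/(-2))³ = (-½*(-1))³ = (½)³ = ⅛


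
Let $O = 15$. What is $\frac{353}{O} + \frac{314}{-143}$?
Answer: $\frac{45769}{2145} \approx 21.338$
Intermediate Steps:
$\frac{353}{O} + \frac{314}{-143} = \frac{353}{15} + \frac{314}{-143} = 353 \cdot \frac{1}{15} + 314 \left(- \frac{1}{143}\right) = \frac{353}{15} - \frac{314}{143} = \frac{45769}{2145}$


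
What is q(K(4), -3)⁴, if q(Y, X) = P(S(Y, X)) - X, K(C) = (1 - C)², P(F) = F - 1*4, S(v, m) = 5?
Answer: 256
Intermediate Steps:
P(F) = -4 + F (P(F) = F - 4 = -4 + F)
q(Y, X) = 1 - X (q(Y, X) = (-4 + 5) - X = 1 - X)
q(K(4), -3)⁴ = (1 - 1*(-3))⁴ = (1 + 3)⁴ = 4⁴ = 256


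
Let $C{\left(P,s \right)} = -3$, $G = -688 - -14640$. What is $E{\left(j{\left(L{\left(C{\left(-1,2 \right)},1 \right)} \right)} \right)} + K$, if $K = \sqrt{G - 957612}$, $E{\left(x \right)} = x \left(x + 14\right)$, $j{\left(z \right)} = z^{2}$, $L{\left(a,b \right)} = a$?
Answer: $207 + 2 i \sqrt{235915} \approx 207.0 + 971.42 i$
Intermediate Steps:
$G = 13952$ ($G = -688 + 14640 = 13952$)
$E{\left(x \right)} = x \left(14 + x\right)$
$K = 2 i \sqrt{235915}$ ($K = \sqrt{13952 - 957612} = \sqrt{-943660} = 2 i \sqrt{235915} \approx 971.42 i$)
$E{\left(j{\left(L{\left(C{\left(-1,2 \right)},1 \right)} \right)} \right)} + K = \left(-3\right)^{2} \left(14 + \left(-3\right)^{2}\right) + 2 i \sqrt{235915} = 9 \left(14 + 9\right) + 2 i \sqrt{235915} = 9 \cdot 23 + 2 i \sqrt{235915} = 207 + 2 i \sqrt{235915}$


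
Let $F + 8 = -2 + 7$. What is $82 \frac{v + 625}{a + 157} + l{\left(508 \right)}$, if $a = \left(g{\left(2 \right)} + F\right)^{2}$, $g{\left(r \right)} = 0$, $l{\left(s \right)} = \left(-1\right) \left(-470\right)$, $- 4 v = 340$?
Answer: $\frac{61150}{83} \approx 736.75$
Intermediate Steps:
$v = -85$ ($v = \left(- \frac{1}{4}\right) 340 = -85$)
$l{\left(s \right)} = 470$
$F = -3$ ($F = -8 + \left(-2 + 7\right) = -8 + 5 = -3$)
$a = 9$ ($a = \left(0 - 3\right)^{2} = \left(-3\right)^{2} = 9$)
$82 \frac{v + 625}{a + 157} + l{\left(508 \right)} = 82 \frac{-85 + 625}{9 + 157} + 470 = 82 \cdot \frac{540}{166} + 470 = 82 \cdot 540 \cdot \frac{1}{166} + 470 = 82 \cdot \frac{270}{83} + 470 = \frac{22140}{83} + 470 = \frac{61150}{83}$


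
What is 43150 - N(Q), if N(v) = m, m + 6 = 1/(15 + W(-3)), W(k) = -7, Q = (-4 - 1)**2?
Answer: 345247/8 ≈ 43156.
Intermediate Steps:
Q = 25 (Q = (-5)**2 = 25)
m = -47/8 (m = -6 + 1/(15 - 7) = -6 + 1/8 = -47/8 ≈ -5.8750)
N(v) = -47/8
43150 - N(Q) = 43150 - 1*(-47/8) = 43150 + 47/8 = 345247/8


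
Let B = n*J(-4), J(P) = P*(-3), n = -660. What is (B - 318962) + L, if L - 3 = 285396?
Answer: -41483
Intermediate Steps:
L = 285399 (L = 3 + 285396 = 285399)
J(P) = -3*P
B = -7920 (B = -(-1980)*(-4) = -660*12 = -7920)
(B - 318962) + L = (-7920 - 318962) + 285399 = -326882 + 285399 = -41483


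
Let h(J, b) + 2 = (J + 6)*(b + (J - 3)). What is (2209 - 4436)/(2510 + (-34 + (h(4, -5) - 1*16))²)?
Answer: -2227/10974 ≈ -0.20293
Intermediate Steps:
h(J, b) = -2 + (6 + J)*(-3 + J + b) (h(J, b) = -2 + (J + 6)*(b + (J - 3)) = -2 + (6 + J)*(b + (-3 + J)) = -2 + (6 + J)*(-3 + J + b))
(2209 - 4436)/(2510 + (-34 + (h(4, -5) - 1*16))²) = (2209 - 4436)/(2510 + (-34 + ((-20 + 4² + 3*4 + 6*(-5) + 4*(-5)) - 1*16))²) = -2227/(2510 + (-34 + ((-20 + 16 + 12 - 30 - 20) - 16))²) = -2227/(2510 + (-34 + (-42 - 16))²) = -2227/(2510 + (-34 - 58)²) = -2227/(2510 + (-92)²) = -2227/(2510 + 8464) = -2227/10974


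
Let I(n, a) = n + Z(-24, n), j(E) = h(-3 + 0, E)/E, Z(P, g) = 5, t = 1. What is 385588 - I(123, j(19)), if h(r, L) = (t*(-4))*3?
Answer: 385460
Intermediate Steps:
h(r, L) = -12 (h(r, L) = (1*(-4))*3 = -4*3 = -12)
j(E) = -12/E
I(n, a) = 5 + n (I(n, a) = n + 5 = 5 + n)
385588 - I(123, j(19)) = 385588 - (5 + 123) = 385588 - 1*128 = 385588 - 128 = 385460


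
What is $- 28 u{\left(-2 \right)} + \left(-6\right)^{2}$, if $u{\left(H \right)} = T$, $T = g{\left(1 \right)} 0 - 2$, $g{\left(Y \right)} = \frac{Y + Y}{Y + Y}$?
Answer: $92$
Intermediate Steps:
$g{\left(Y \right)} = 1$ ($g{\left(Y \right)} = \frac{2 Y}{2 Y} = 2 Y \frac{1}{2 Y} = 1$)
$T = -2$ ($T = 1 \cdot 0 - 2 = 0 - 2 = -2$)
$u{\left(H \right)} = -2$
$- 28 u{\left(-2 \right)} + \left(-6\right)^{2} = \left(-28\right) \left(-2\right) + \left(-6\right)^{2} = 56 + 36 = 92$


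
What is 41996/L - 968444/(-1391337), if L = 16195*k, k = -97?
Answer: 1462912617608/2185672163355 ≈ 0.66932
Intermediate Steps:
L = -1570915 (L = 16195*(-97) = -1570915)
41996/L - 968444/(-1391337) = 41996/(-1570915) - 968444/(-1391337) = 41996*(-1/1570915) - 968444*(-1/1391337) = -41996/1570915 + 968444/1391337 = 1462912617608/2185672163355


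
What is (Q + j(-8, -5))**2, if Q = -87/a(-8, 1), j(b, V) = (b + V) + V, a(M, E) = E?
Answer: 11025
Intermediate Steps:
j(b, V) = b + 2*V (j(b, V) = (V + b) + V = b + 2*V)
Q = -87 (Q = -87/1 = -87*1 = -87)
(Q + j(-8, -5))**2 = (-87 + (-8 + 2*(-5)))**2 = (-87 + (-8 - 10))**2 = (-87 - 18)**2 = (-105)**2 = 11025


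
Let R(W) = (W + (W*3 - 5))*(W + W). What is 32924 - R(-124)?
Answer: -91324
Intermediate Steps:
R(W) = 2*W*(-5 + 4*W) (R(W) = (W + (3*W - 5))*(2*W) = (W + (-5 + 3*W))*(2*W) = (-5 + 4*W)*(2*W) = 2*W*(-5 + 4*W))
32924 - R(-124) = 32924 - 2*(-124)*(-5 + 4*(-124)) = 32924 - 2*(-124)*(-5 - 496) = 32924 - 2*(-124)*(-501) = 32924 - 1*124248 = 32924 - 124248 = -91324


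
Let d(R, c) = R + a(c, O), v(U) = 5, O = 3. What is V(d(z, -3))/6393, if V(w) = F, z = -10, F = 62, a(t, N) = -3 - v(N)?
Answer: 62/6393 ≈ 0.0096981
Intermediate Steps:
a(t, N) = -8 (a(t, N) = -3 - 1*5 = -3 - 5 = -8)
d(R, c) = -8 + R (d(R, c) = R - 8 = -8 + R)
V(w) = 62
V(d(z, -3))/6393 = 62/6393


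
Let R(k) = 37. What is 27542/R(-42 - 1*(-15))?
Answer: 27542/37 ≈ 744.38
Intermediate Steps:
27542/R(-42 - 1*(-15)) = 27542/37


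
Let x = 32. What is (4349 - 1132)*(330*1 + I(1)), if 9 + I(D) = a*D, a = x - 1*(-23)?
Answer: 1209592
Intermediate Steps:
a = 55 (a = 32 - 1*(-23) = 32 + 23 = 55)
I(D) = -9 + 55*D
(4349 - 1132)*(330*1 + I(1)) = (4349 - 1132)*(330*1 + (-9 + 55*1)) = 3217*(330 + (-9 + 55)) = 3217*(330 + 46) = 3217*376 = 1209592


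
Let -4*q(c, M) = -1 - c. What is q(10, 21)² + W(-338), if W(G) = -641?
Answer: -10135/16 ≈ -633.44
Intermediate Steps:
q(c, M) = ¼ + c/4 (q(c, M) = -(-1 - c)/4 = ¼ + c/4)
q(10, 21)² + W(-338) = (¼ + (¼)*10)² - 641 = (¼ + 5/2)² - 641 = (11/4)² - 641 = 121/16 - 641 = -10135/16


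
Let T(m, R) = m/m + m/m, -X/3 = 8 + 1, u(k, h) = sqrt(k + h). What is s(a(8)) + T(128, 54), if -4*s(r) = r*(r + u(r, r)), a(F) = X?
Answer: -721/4 + 81*I*sqrt(6)/4 ≈ -180.25 + 49.602*I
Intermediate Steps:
u(k, h) = sqrt(h + k)
X = -27 (X = -3*(8 + 1) = -3*9 = -27)
a(F) = -27
T(m, R) = 2 (T(m, R) = 1 + 1 = 2)
s(r) = -r*(r + sqrt(2)*sqrt(r))/4 (s(r) = -r*(r + sqrt(r + r))/4 = -r*(r + sqrt(2*r))/4 = -r*(r + sqrt(2)*sqrt(r))/4)
s(a(8)) + T(128, 54) = -1/4*(-27)*(-27 + sqrt(2)*sqrt(-27)) + 2 = -1/4*(-27)*(-27 + sqrt(2)*(3*I*sqrt(3))) + 2 = -1/4*(-27)*(-27 + 3*I*sqrt(6)) + 2 = (-729/4 + 81*I*sqrt(6)/4) + 2 = -721/4 + 81*I*sqrt(6)/4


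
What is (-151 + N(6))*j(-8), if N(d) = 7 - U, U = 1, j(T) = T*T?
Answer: -9280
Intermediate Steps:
j(T) = T²
N(d) = 6 (N(d) = 7 - 1*1 = 7 - 1 = 6)
(-151 + N(6))*j(-8) = (-151 + 6)*(-8)² = -145*64 = -9280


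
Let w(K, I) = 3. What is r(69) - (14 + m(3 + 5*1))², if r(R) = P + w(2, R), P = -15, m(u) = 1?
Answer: -237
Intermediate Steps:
r(R) = -12 (r(R) = -15 + 3 = -12)
r(69) - (14 + m(3 + 5*1))² = -12 - (14 + 1)² = -12 - 1*15² = -12 - 1*225 = -12 - 225 = -237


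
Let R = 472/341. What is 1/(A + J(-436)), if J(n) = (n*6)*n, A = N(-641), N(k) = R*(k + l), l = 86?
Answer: 341/388674456 ≈ 8.7734e-7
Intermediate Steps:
R = 472/341 (R = 472*(1/341) = 472/341 ≈ 1.3842)
N(k) = 40592/341 + 472*k/341 (N(k) = 472*(k + 86)/341 = 472*(86 + k)/341 = 40592/341 + 472*k/341)
A = -261960/341 (A = 40592/341 + (472/341)*(-641) = 40592/341 - 302552/341 = -261960/341 ≈ -768.21)
J(n) = 6*n**2 (J(n) = (6*n)*n = 6*n**2)
1/(A + J(-436)) = 1/(-261960/341 + 6*(-436)**2) = 1/(-261960/341 + 6*190096) = 1/(-261960/341 + 1140576) = 1/(388674456/341) = 341/388674456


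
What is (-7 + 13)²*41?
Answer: 1476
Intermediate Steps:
(-7 + 13)²*41 = 6²*41 = 36*41 = 1476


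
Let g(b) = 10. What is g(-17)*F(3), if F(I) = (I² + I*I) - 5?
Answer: 130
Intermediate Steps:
F(I) = -5 + 2*I² (F(I) = (I² + I²) - 5 = 2*I² - 5 = -5 + 2*I²)
g(-17)*F(3) = 10*(-5 + 2*3²) = 10*(-5 + 2*9) = 10*(-5 + 18) = 10*13 = 130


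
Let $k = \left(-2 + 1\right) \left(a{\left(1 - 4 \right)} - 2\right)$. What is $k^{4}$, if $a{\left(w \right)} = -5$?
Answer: $2401$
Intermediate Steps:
$k = 7$ ($k = \left(-2 + 1\right) \left(-5 - 2\right) = \left(-1\right) \left(-7\right) = 7$)
$k^{4} = 7^{4} = 2401$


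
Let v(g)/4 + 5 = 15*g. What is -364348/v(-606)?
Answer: 91087/9095 ≈ 10.015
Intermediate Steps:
v(g) = -20 + 60*g (v(g) = -20 + 4*(15*g) = -20 + 60*g)
-364348/v(-606) = -364348/(-20 + 60*(-606)) = -364348/(-20 - 36360) = -364348/(-36380) = -364348*(-1/36380) = 91087/9095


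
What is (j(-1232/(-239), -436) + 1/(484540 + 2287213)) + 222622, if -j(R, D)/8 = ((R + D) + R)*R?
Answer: 38026069398247727/158325303113 ≈ 2.4018e+5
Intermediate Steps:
j(R, D) = -8*R*(D + 2*R) (j(R, D) = -8*((R + D) + R)*R = -8*((D + R) + R)*R = -8*(D + 2*R)*R = -8*R*(D + 2*R))
(j(-1232/(-239), -436) + 1/(484540 + 2287213)) + 222622 = (-8*(-1232/(-239))*(-436 + 2*(-1232/(-239))) + 1/(484540 + 2287213)) + 222622 = (-8*(-1232*(-1/239))*(-436 + 2*(-1232*(-1/239))) + 1/2771753) + 222622 = (-8*1232/239*(-436 + 2*(1232/239)) + 1/2771753) + 222622 = (-8*1232/239*(-436 + 2464/239) + 1/2771753) + 222622 = (-8*1232/239*(-101740/239) + 1/2771753) + 222622 = (1002749440/57121 + 1/2771753) + 222622 = 2779373768625441/158325303113 + 222622 = 38026069398247727/158325303113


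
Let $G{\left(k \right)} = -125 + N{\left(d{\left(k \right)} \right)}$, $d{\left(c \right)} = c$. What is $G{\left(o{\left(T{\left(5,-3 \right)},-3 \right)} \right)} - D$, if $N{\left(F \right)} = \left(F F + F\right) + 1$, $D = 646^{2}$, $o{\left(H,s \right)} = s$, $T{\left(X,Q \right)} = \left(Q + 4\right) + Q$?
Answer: $-417434$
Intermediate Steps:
$T{\left(X,Q \right)} = 4 + 2 Q$ ($T{\left(X,Q \right)} = \left(4 + Q\right) + Q = 4 + 2 Q$)
$D = 417316$
$N{\left(F \right)} = 1 + F + F^{2}$ ($N{\left(F \right)} = \left(F^{2} + F\right) + 1 = \left(F + F^{2}\right) + 1 = 1 + F + F^{2}$)
$G{\left(k \right)} = -124 + k + k^{2}$ ($G{\left(k \right)} = -125 + \left(1 + k + k^{2}\right) = -124 + k + k^{2}$)
$G{\left(o{\left(T{\left(5,-3 \right)},-3 \right)} \right)} - D = \left(-124 - 3 + \left(-3\right)^{2}\right) - 417316 = \left(-124 - 3 + 9\right) - 417316 = -118 - 417316 = -417434$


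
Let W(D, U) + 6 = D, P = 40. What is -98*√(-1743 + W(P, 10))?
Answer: -98*I*√1709 ≈ -4051.3*I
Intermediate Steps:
W(D, U) = -6 + D
-98*√(-1743 + W(P, 10)) = -98*√(-1743 + (-6 + 40)) = -98*√(-1743 + 34) = -98*√(-1709) = -98*I*√1709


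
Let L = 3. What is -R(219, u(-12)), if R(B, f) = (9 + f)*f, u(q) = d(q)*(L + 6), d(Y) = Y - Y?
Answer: 0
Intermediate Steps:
d(Y) = 0
u(q) = 0 (u(q) = 0*(3 + 6) = 0*9 = 0)
R(B, f) = f*(9 + f)
-R(219, u(-12)) = -0*(9 + 0) = -0*9 = -1*0 = 0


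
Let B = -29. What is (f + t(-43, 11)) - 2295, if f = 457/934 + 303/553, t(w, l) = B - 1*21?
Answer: -1210661467/516502 ≈ -2344.0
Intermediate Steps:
t(w, l) = -50 (t(w, l) = -29 - 1*21 = -29 - 21 = -50)
f = 535723/516502 (f = 457*(1/934) + 303*(1/553) = 457/934 + 303/553 = 535723/516502 ≈ 1.0372)
(f + t(-43, 11)) - 2295 = (535723/516502 - 50) - 2295 = -25289377/516502 - 2295 = -1210661467/516502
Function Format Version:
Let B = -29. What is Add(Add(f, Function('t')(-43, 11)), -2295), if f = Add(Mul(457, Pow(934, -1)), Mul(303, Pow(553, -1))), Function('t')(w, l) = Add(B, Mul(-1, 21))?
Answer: Rational(-1210661467, 516502) ≈ -2344.0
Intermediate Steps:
Function('t')(w, l) = -50 (Function('t')(w, l) = Add(-29, Mul(-1, 21)) = Add(-29, -21) = -50)
f = Rational(535723, 516502) (f = Add(Mul(457, Rational(1, 934)), Mul(303, Rational(1, 553))) = Add(Rational(457, 934), Rational(303, 553)) = Rational(535723, 516502) ≈ 1.0372)
Add(Add(f, Function('t')(-43, 11)), -2295) = Add(Add(Rational(535723, 516502), -50), -2295) = Add(Rational(-25289377, 516502), -2295) = Rational(-1210661467, 516502)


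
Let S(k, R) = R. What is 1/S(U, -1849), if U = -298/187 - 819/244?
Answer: -1/1849 ≈ -0.00054083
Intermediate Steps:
U = -225865/45628 (U = -298*1/187 - 819*1/244 = -298/187 - 819/244 = -225865/45628 ≈ -4.9501)
1/S(U, -1849) = 1/(-1849) = -1/1849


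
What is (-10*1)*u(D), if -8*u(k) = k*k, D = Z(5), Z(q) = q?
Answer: 125/4 ≈ 31.250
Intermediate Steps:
D = 5
u(k) = -k²/8 (u(k) = -k*k/8 = -k²/8)
(-10*1)*u(D) = (-10*1)*(-⅛*5²) = -(-5)*25/4 = -10*(-25/8) = 125/4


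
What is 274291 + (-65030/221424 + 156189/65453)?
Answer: 283949484360607/1035204648 ≈ 2.7429e+5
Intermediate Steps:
274291 + (-65030/221424 + 156189/65453) = 274291 + (-65030*1/221424 + 156189*(1/65453)) = 274291 + (-4645/15816 + 156189/65453) = 274291 + 2166256039/1035204648 = 283949484360607/1035204648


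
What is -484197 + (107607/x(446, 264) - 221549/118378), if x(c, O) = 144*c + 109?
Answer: -3687457937165549/7615611874 ≈ -4.8420e+5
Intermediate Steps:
x(c, O) = 109 + 144*c
-484197 + (107607/x(446, 264) - 221549/118378) = -484197 + (107607/(109 + 144*446) - 221549/118378) = -484197 + (107607/(109 + 64224) - 221549*1/118378) = -484197 + (107607/64333 - 221549/118378) = -484197 - 1514610371/7615611874 = -3687457937165549/7615611874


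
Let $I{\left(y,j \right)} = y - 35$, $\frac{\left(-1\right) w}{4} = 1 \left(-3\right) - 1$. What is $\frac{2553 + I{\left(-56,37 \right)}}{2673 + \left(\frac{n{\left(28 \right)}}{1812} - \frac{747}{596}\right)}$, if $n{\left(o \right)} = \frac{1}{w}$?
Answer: $\frac{10635367296}{11541432677} \approx 0.92149$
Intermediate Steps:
$w = 16$ ($w = - 4 \left(1 \left(-3\right) - 1\right) = - 4 \left(-3 - 1\right) = \left(-4\right) \left(-4\right) = 16$)
$I{\left(y,j \right)} = -35 + y$
$n{\left(o \right)} = \frac{1}{16}$
$\frac{2553 + I{\left(-56,37 \right)}}{2673 + \left(\frac{n{\left(28 \right)}}{1812} - \frac{747}{596}\right)} = \frac{2553 - 91}{2673 + \left(\frac{1}{16 \cdot 1812} - \frac{747}{596}\right)} = \frac{2553 - 91}{2673 + \left(\frac{1}{16} \cdot \frac{1}{1812} - \frac{747}{596}\right)} = \frac{2462}{2673 + \left(\frac{1}{28992} - \frac{747}{596}\right)} = \frac{2462}{2673 - \frac{5414107}{4319808}} = \frac{2462}{\frac{11541432677}{4319808}} = 2462 \cdot \frac{4319808}{11541432677} = \frac{10635367296}{11541432677}$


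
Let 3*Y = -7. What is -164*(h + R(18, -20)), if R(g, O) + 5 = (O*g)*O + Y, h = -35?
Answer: -3521572/3 ≈ -1.1739e+6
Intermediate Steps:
Y = -7/3 (Y = (⅓)*(-7) = -7/3 ≈ -2.3333)
R(g, O) = -22/3 + g*O² (R(g, O) = -5 + ((O*g)*O - 7/3) = -5 + (g*O² - 7/3) = -5 + (-7/3 + g*O²) = -22/3 + g*O²)
-164*(h + R(18, -20)) = -164*(-35 + (-22/3 + 18*(-20)²)) = -164*(-35 + (-22/3 + 18*400)) = -164*(-35 + (-22/3 + 7200)) = -164*(-35 + 21578/3) = -164*21473/3 = -3521572/3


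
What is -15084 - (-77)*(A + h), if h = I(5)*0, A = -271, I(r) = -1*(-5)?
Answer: -35951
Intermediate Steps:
I(r) = 5
h = 0 (h = 5*0 = 0)
-15084 - (-77)*(A + h) = -15084 - (-77)*(-271 + 0) = -15084 - (-77)*(-271) = -15084 - 1*20867 = -15084 - 20867 = -35951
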